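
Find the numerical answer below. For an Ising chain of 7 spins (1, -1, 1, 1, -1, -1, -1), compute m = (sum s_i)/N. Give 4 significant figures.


Step 1: Count up spins (+1): 3, down spins (-1): 4
Step 2: Total magnetization M = 3 - 4 = -1
Step 3: m = M/N = -1/7 = -0.1429

-0.1429


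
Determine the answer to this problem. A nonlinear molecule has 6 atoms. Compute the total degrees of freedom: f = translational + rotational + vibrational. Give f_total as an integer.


Step 1: Translational DOF = 3
Step 2: Rotational DOF (nonlinear) = 3
Step 3: Vibrational DOF = 3*6 - 6 = 12
Step 4: Total = 3 + 3 + 12 = 18

18


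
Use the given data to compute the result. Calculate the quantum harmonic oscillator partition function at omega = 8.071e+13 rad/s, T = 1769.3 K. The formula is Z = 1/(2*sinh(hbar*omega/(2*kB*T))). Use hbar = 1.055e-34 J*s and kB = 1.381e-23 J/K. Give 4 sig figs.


Step 1: Compute x = hbar*omega/(kB*T) = 1.055e-34*8.071e+13/(1.381e-23*1769.3) = 0.3485
Step 2: x/2 = 0.1742
Step 3: sinh(x/2) = 0.1751
Step 4: Z = 1/(2*0.1751) = 2.855

2.855


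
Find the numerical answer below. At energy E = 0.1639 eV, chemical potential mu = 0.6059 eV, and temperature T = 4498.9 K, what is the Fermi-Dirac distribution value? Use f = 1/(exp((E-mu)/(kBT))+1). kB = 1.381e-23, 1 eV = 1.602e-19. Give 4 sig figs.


Step 1: (E - mu) = 0.1639 - 0.6059 = -0.442 eV
Step 2: Convert: (E-mu)*eV = -7.081e-20 J
Step 3: x = (E-mu)*eV/(kB*T) = -1.14
Step 4: f = 1/(exp(-1.14)+1) = 0.7576

0.7576


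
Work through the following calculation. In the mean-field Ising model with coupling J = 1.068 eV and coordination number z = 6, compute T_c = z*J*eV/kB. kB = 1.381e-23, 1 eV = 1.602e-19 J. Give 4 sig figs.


Step 1: z*J = 6*1.068 = 6.408 eV
Step 2: Convert to Joules: 6.408*1.602e-19 = 1.027e-18 J
Step 3: T_c = 1.027e-18 / 1.381e-23 = 7.433e+04 K

7.433e+04


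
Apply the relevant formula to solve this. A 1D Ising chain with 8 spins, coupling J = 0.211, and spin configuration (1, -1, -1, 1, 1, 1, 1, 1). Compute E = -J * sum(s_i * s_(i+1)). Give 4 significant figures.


Step 1: Nearest-neighbor products: -1, 1, -1, 1, 1, 1, 1
Step 2: Sum of products = 3
Step 3: E = -0.211 * 3 = -0.633

-0.633


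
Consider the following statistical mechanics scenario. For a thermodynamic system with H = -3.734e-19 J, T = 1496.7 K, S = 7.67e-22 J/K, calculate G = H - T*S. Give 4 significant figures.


Step 1: T*S = 1496.7 * 7.67e-22 = 1.148e-18 J
Step 2: G = H - T*S = -3.734e-19 - 1.148e-18
Step 3: G = -1.521e-18 J

-1.521e-18


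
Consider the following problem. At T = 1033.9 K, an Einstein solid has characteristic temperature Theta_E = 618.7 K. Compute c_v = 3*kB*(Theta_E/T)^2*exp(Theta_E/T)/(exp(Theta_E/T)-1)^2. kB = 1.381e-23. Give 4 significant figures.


Step 1: x = Theta_E/T = 618.7/1033.9 = 0.5984
Step 2: x^2 = 0.3581
Step 3: exp(x) = 1.819
Step 4: c_v = 3*1.381e-23*0.3581*1.819/(1.819-1)^2 = 4.022e-23

4.022e-23


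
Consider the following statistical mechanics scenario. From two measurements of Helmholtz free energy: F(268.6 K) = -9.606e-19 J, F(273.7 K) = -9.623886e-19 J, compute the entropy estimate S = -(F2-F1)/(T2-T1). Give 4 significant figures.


Step 1: dF = F2 - F1 = -9.623886e-19 - (-9.606e-19) = -1.7886e-21 J
Step 2: dT = T2 - T1 = 273.7 - 268.6 = 5.1 K
Step 3: S = -dF/dT = -(-1.7886e-21)/5.1 = 3.507e-22 J/K

3.507e-22


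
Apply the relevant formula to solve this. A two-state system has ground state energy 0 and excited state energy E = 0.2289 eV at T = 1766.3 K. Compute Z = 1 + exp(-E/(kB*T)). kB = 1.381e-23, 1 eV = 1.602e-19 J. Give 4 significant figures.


Step 1: Compute beta*E = E*eV/(kB*T) = 0.2289*1.602e-19/(1.381e-23*1766.3) = 1.503
Step 2: exp(-beta*E) = exp(-1.503) = 0.2224
Step 3: Z = 1 + 0.2224 = 1.222

1.222


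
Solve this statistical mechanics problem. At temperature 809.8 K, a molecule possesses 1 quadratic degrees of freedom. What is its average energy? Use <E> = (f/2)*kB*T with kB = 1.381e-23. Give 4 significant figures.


Step 1: f/2 = 1/2 = 0.5
Step 2: kB*T = 1.381e-23 * 809.8 = 1.118e-20
Step 3: <E> = 0.5 * 1.118e-20 = 5.592e-21 J

5.592e-21


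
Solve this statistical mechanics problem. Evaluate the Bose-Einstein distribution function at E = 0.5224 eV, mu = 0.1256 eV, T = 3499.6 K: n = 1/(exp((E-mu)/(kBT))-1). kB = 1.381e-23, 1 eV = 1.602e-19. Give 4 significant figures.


Step 1: (E - mu) = 0.3968 eV
Step 2: x = (E-mu)*eV/(kB*T) = 0.3968*1.602e-19/(1.381e-23*3499.6) = 1.315
Step 3: exp(x) = 3.726
Step 4: n = 1/(exp(x)-1) = 0.3669

0.3669


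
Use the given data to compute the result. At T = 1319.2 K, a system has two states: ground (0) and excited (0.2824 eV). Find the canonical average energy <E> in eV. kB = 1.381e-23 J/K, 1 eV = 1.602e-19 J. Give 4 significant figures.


Step 1: beta*E = 0.2824*1.602e-19/(1.381e-23*1319.2) = 2.483
Step 2: exp(-beta*E) = 0.08347
Step 3: <E> = 0.2824*0.08347/(1+0.08347) = 0.02176 eV

0.02176


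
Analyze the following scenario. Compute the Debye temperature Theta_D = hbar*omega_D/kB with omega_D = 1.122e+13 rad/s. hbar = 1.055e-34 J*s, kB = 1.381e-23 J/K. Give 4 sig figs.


Step 1: hbar*omega_D = 1.055e-34 * 1.122e+13 = 1.184e-21 J
Step 2: Theta_D = 1.184e-21 / 1.381e-23
Step 3: Theta_D = 85.71 K

85.71


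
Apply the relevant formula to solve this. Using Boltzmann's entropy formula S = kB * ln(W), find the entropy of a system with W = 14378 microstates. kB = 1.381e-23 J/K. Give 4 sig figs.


Step 1: ln(W) = ln(14378) = 9.573
Step 2: S = kB * ln(W) = 1.381e-23 * 9.573
Step 3: S = 1.322e-22 J/K

1.322e-22


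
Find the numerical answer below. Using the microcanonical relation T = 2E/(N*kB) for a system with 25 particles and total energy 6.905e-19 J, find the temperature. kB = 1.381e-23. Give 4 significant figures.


Step 1: Numerator = 2*E = 2*6.905e-19 = 1.381e-18 J
Step 2: Denominator = N*kB = 25*1.381e-23 = 3.452e-22
Step 3: T = 1.381e-18 / 3.452e-22 = 4000 K

4000


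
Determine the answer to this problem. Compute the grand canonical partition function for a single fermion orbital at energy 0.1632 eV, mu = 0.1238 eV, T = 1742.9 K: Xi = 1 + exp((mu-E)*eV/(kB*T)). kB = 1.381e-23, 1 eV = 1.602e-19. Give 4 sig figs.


Step 1: (mu - E) = 0.1238 - 0.1632 = -0.0394 eV
Step 2: x = (mu-E)*eV/(kB*T) = -0.0394*1.602e-19/(1.381e-23*1742.9) = -0.2622
Step 3: exp(x) = 0.7693
Step 4: Xi = 1 + 0.7693 = 1.769

1.769


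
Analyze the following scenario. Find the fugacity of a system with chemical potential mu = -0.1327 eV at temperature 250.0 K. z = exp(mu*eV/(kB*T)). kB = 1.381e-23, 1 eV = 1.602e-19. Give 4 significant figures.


Step 1: Convert mu to Joules: -0.1327*1.602e-19 = -2.126e-20 J
Step 2: kB*T = 1.381e-23*250.0 = 3.452e-21 J
Step 3: mu/(kB*T) = -6.157
Step 4: z = exp(-6.157) = 0.002118

0.002118


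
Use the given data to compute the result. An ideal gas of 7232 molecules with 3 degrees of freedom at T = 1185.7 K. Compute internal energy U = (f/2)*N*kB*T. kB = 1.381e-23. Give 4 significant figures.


Step 1: f/2 = 3/2 = 1.5
Step 2: N*kB*T = 7232*1.381e-23*1185.7 = 1.184e-16
Step 3: U = 1.5 * 1.184e-16 = 1.776e-16 J

1.776e-16


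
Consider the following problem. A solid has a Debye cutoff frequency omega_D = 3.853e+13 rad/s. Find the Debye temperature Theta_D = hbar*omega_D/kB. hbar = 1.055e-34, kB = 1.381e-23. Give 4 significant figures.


Step 1: hbar*omega_D = 1.055e-34 * 3.853e+13 = 4.065e-21 J
Step 2: Theta_D = 4.065e-21 / 1.381e-23
Step 3: Theta_D = 294.3 K

294.3


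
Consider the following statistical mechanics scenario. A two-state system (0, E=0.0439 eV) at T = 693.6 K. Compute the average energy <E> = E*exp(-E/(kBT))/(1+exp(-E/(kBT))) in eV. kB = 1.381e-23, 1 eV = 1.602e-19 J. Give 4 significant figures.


Step 1: beta*E = 0.0439*1.602e-19/(1.381e-23*693.6) = 0.7342
Step 2: exp(-beta*E) = 0.4799
Step 3: <E> = 0.0439*0.4799/(1+0.4799) = 0.01424 eV

0.01424


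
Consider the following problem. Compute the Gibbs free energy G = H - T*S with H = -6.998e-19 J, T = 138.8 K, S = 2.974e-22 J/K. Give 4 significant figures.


Step 1: T*S = 138.8 * 2.974e-22 = 4.128e-20 J
Step 2: G = H - T*S = -6.998e-19 - 4.128e-20
Step 3: G = -7.411e-19 J

-7.411e-19


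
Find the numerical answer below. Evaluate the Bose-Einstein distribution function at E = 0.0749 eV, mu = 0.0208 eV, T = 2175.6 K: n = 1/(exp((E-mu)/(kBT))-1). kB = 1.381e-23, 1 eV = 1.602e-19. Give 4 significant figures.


Step 1: (E - mu) = 0.0541 eV
Step 2: x = (E-mu)*eV/(kB*T) = 0.0541*1.602e-19/(1.381e-23*2175.6) = 0.2885
Step 3: exp(x) = 1.334
Step 4: n = 1/(exp(x)-1) = 2.991

2.991


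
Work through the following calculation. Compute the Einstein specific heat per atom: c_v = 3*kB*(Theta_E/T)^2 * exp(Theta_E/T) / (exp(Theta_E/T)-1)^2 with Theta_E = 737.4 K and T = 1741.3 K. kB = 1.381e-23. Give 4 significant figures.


Step 1: x = Theta_E/T = 737.4/1741.3 = 0.4235
Step 2: x^2 = 0.1793
Step 3: exp(x) = 1.527
Step 4: c_v = 3*1.381e-23*0.1793*1.527/(1.527-1)^2 = 4.082e-23

4.082e-23


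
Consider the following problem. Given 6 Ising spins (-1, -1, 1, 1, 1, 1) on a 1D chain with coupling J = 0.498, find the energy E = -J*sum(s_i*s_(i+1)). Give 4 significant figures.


Step 1: Nearest-neighbor products: 1, -1, 1, 1, 1
Step 2: Sum of products = 3
Step 3: E = -0.498 * 3 = -1.494

-1.494


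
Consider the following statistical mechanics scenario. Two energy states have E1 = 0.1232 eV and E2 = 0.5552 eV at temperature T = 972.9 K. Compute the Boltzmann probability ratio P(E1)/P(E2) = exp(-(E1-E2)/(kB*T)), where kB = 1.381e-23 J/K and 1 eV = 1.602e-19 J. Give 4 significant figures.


Step 1: Compute energy difference dE = E1 - E2 = 0.1232 - 0.5552 = -0.432 eV
Step 2: Convert to Joules: dE_J = -0.432 * 1.602e-19 = -6.921e-20 J
Step 3: Compute exponent = -dE_J / (kB * T) = -(-6.921e-20) / (1.381e-23 * 972.9) = 5.151
Step 4: P(E1)/P(E2) = exp(5.151) = 172.6

172.6


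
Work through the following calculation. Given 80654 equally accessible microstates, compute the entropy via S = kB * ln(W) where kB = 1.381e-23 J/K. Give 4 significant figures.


Step 1: ln(W) = ln(80654) = 11.3
Step 2: S = kB * ln(W) = 1.381e-23 * 11.3
Step 3: S = 1.56e-22 J/K

1.56e-22


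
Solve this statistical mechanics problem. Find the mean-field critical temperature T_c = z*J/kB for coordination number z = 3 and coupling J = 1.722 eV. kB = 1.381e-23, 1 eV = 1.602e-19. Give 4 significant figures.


Step 1: z*J = 3*1.722 = 5.166 eV
Step 2: Convert to Joules: 5.166*1.602e-19 = 8.276e-19 J
Step 3: T_c = 8.276e-19 / 1.381e-23 = 5.993e+04 K

5.993e+04


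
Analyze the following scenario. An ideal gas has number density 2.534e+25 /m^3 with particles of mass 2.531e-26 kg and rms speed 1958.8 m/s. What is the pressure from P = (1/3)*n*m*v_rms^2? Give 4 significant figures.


Step 1: v_rms^2 = 1958.8^2 = 3.837e+06
Step 2: n*m = 2.534e+25*2.531e-26 = 0.6414
Step 3: P = (1/3)*0.6414*3.837e+06 = 8.203e+05 Pa

8.203e+05


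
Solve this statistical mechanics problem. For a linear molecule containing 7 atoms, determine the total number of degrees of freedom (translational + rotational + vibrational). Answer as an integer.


Step 1: Translational DOF = 3
Step 2: Rotational DOF (linear) = 2
Step 3: Vibrational DOF = 3*7 - 5 = 16
Step 4: Total = 3 + 2 + 16 = 21

21


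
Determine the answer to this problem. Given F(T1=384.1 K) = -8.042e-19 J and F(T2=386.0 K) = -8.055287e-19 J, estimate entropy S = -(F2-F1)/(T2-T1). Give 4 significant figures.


Step 1: dF = F2 - F1 = -8.055287e-19 - (-8.042e-19) = -1.3287e-21 J
Step 2: dT = T2 - T1 = 386.0 - 384.1 = 1.9 K
Step 3: S = -dF/dT = -(-1.3287e-21)/1.9 = 6.993e-22 J/K

6.993e-22


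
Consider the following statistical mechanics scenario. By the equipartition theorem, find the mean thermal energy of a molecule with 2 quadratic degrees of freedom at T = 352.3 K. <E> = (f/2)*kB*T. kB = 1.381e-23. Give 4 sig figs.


Step 1: f/2 = 2/2 = 1
Step 2: kB*T = 1.381e-23 * 352.3 = 4.865e-21
Step 3: <E> = 1 * 4.865e-21 = 4.865e-21 J

4.865e-21


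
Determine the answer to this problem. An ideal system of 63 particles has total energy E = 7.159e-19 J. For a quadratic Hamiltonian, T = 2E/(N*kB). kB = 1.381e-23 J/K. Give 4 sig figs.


Step 1: Numerator = 2*E = 2*7.159e-19 = 1.432e-18 J
Step 2: Denominator = N*kB = 63*1.381e-23 = 8.7e-22
Step 3: T = 1.432e-18 / 8.7e-22 = 1646 K

1646


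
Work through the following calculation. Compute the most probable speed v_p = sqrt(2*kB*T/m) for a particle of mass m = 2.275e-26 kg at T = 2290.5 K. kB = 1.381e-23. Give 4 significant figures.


Step 1: Numerator = 2*kB*T = 2*1.381e-23*2290.5 = 6.326e-20
Step 2: Ratio = 6.326e-20 / 2.275e-26 = 2.781e+06
Step 3: v_p = sqrt(2.781e+06) = 1668 m/s

1668


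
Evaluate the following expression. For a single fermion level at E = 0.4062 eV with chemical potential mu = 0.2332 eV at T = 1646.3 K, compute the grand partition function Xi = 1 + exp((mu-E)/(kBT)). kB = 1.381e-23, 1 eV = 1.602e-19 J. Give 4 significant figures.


Step 1: (mu - E) = 0.2332 - 0.4062 = -0.173 eV
Step 2: x = (mu-E)*eV/(kB*T) = -0.173*1.602e-19/(1.381e-23*1646.3) = -1.219
Step 3: exp(x) = 0.2955
Step 4: Xi = 1 + 0.2955 = 1.296

1.296


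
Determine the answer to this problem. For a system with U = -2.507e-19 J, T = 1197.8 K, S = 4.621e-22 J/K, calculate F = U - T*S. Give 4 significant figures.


Step 1: T*S = 1197.8 * 4.621e-22 = 5.535e-19 J
Step 2: F = U - T*S = -2.507e-19 - 5.535e-19
Step 3: F = -8.042e-19 J

-8.042e-19


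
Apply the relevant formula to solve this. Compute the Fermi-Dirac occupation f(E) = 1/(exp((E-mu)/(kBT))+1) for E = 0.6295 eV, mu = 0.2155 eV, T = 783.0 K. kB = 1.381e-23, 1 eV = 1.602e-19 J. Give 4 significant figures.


Step 1: (E - mu) = 0.6295 - 0.2155 = 0.414 eV
Step 2: Convert: (E-mu)*eV = 6.632e-20 J
Step 3: x = (E-mu)*eV/(kB*T) = 6.133
Step 4: f = 1/(exp(6.133)+1) = 0.002164

0.002164


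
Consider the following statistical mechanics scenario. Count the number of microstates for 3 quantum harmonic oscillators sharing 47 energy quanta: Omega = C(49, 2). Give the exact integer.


Step 1: Use binomial coefficient C(49, 2)
Step 2: Numerator = 49! / 47!
Step 3: Denominator = 2!
Step 4: Omega = 1176

1176


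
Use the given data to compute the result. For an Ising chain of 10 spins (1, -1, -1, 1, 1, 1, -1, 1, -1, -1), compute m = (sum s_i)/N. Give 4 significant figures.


Step 1: Count up spins (+1): 5, down spins (-1): 5
Step 2: Total magnetization M = 5 - 5 = 0
Step 3: m = M/N = 0/10 = 0

0


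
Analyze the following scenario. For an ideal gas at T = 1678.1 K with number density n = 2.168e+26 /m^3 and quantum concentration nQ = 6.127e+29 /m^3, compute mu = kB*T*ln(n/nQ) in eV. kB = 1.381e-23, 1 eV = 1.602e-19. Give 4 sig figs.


Step 1: n/nQ = 2.168e+26/6.127e+29 = 0.0003538
Step 2: ln(n/nQ) = -7.947
Step 3: mu = kB*T*ln(n/nQ) = 2.317e-20*-7.947 = -1.842e-19 J
Step 4: Convert to eV: -1.842e-19/1.602e-19 = -1.15 eV

-1.15


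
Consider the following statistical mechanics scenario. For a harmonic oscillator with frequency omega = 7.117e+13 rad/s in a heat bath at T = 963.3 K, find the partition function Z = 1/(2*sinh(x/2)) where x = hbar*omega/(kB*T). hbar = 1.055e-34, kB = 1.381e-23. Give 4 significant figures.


Step 1: Compute x = hbar*omega/(kB*T) = 1.055e-34*7.117e+13/(1.381e-23*963.3) = 0.5644
Step 2: x/2 = 0.2822
Step 3: sinh(x/2) = 0.286
Step 4: Z = 1/(2*0.286) = 1.748

1.748


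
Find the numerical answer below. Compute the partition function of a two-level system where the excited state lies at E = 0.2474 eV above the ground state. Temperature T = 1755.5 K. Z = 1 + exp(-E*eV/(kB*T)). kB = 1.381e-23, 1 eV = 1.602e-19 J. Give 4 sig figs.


Step 1: Compute beta*E = E*eV/(kB*T) = 0.2474*1.602e-19/(1.381e-23*1755.5) = 1.635
Step 2: exp(-beta*E) = exp(-1.635) = 0.195
Step 3: Z = 1 + 0.195 = 1.195

1.195


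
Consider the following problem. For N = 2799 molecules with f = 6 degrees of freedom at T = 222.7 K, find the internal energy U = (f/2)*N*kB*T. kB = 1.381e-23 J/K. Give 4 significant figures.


Step 1: f/2 = 6/2 = 3.0
Step 2: N*kB*T = 2799*1.381e-23*222.7 = 8.608e-18
Step 3: U = 3.0 * 8.608e-18 = 2.582e-17 J

2.582e-17


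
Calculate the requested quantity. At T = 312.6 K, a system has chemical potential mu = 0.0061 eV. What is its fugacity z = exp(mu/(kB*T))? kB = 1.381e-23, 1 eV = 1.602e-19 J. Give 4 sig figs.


Step 1: Convert mu to Joules: 0.0061*1.602e-19 = 9.772e-22 J
Step 2: kB*T = 1.381e-23*312.6 = 4.317e-21 J
Step 3: mu/(kB*T) = 0.2264
Step 4: z = exp(0.2264) = 1.254

1.254


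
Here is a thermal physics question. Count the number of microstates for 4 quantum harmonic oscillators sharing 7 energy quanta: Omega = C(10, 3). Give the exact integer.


Step 1: Use binomial coefficient C(10, 3)
Step 2: Numerator = 10! / 7!
Step 3: Denominator = 3!
Step 4: Omega = 120

120


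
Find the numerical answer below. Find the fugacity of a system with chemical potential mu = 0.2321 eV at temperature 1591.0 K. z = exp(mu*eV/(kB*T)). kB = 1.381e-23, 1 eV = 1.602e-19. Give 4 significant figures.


Step 1: Convert mu to Joules: 0.2321*1.602e-19 = 3.718e-20 J
Step 2: kB*T = 1.381e-23*1591.0 = 2.197e-20 J
Step 3: mu/(kB*T) = 1.692
Step 4: z = exp(1.692) = 5.432

5.432


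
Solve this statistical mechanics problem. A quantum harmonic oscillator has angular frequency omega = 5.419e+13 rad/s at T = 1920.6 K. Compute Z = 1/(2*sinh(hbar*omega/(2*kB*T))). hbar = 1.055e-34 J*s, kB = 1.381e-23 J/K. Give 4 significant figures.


Step 1: Compute x = hbar*omega/(kB*T) = 1.055e-34*5.419e+13/(1.381e-23*1920.6) = 0.2155
Step 2: x/2 = 0.1078
Step 3: sinh(x/2) = 0.108
Step 4: Z = 1/(2*0.108) = 4.63

4.63


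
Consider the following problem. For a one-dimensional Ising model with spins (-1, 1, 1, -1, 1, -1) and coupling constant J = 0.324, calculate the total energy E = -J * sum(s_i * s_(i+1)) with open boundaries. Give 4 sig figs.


Step 1: Nearest-neighbor products: -1, 1, -1, -1, -1
Step 2: Sum of products = -3
Step 3: E = -0.324 * -3 = 0.972

0.972


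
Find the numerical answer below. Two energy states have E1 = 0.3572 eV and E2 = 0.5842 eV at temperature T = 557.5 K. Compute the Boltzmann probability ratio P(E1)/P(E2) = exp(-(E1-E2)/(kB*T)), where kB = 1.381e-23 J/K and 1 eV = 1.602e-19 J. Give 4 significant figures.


Step 1: Compute energy difference dE = E1 - E2 = 0.3572 - 0.5842 = -0.227 eV
Step 2: Convert to Joules: dE_J = -0.227 * 1.602e-19 = -3.637e-20 J
Step 3: Compute exponent = -dE_J / (kB * T) = -(-3.637e-20) / (1.381e-23 * 557.5) = 4.723
Step 4: P(E1)/P(E2) = exp(4.723) = 112.5

112.5


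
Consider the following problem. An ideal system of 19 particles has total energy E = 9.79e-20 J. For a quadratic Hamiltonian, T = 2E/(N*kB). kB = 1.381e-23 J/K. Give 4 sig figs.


Step 1: Numerator = 2*E = 2*9.79e-20 = 1.958e-19 J
Step 2: Denominator = N*kB = 19*1.381e-23 = 2.624e-22
Step 3: T = 1.958e-19 / 2.624e-22 = 746.2 K

746.2


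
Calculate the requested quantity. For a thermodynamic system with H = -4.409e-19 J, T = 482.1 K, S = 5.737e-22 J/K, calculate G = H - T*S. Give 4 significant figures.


Step 1: T*S = 482.1 * 5.737e-22 = 2.766e-19 J
Step 2: G = H - T*S = -4.409e-19 - 2.766e-19
Step 3: G = -7.175e-19 J

-7.175e-19


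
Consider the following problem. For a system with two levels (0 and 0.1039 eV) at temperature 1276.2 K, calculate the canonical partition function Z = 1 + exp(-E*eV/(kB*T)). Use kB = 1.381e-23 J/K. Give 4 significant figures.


Step 1: Compute beta*E = E*eV/(kB*T) = 0.1039*1.602e-19/(1.381e-23*1276.2) = 0.9444
Step 2: exp(-beta*E) = exp(-0.9444) = 0.3889
Step 3: Z = 1 + 0.3889 = 1.389

1.389


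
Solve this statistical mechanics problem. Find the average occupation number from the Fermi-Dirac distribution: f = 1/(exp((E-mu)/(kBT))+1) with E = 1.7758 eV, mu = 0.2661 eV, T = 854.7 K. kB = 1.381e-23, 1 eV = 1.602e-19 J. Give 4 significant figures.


Step 1: (E - mu) = 1.7758 - 0.2661 = 1.51 eV
Step 2: Convert: (E-mu)*eV = 2.419e-19 J
Step 3: x = (E-mu)*eV/(kB*T) = 20.49
Step 4: f = 1/(exp(20.49)+1) = 1.262e-09

1.262e-09


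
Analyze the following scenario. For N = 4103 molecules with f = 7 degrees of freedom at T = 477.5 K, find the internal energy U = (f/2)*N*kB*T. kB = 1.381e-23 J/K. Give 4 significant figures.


Step 1: f/2 = 7/2 = 3.5
Step 2: N*kB*T = 4103*1.381e-23*477.5 = 2.706e-17
Step 3: U = 3.5 * 2.706e-17 = 9.47e-17 J

9.47e-17


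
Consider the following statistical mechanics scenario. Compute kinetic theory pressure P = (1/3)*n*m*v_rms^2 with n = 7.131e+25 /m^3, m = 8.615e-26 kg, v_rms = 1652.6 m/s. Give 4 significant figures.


Step 1: v_rms^2 = 1652.6^2 = 2.731e+06
Step 2: n*m = 7.131e+25*8.615e-26 = 6.143
Step 3: P = (1/3)*6.143*2.731e+06 = 5.593e+06 Pa

5.593e+06


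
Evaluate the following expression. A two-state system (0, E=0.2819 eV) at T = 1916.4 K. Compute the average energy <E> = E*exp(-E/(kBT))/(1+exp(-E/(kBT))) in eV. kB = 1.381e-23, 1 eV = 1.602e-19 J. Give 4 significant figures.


Step 1: beta*E = 0.2819*1.602e-19/(1.381e-23*1916.4) = 1.706
Step 2: exp(-beta*E) = 0.1815
Step 3: <E> = 0.2819*0.1815/(1+0.1815) = 0.04331 eV

0.04331


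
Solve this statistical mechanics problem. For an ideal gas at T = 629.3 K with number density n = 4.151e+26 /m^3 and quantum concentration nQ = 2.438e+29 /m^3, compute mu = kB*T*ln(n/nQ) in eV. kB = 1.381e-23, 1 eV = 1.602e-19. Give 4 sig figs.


Step 1: n/nQ = 4.151e+26/2.438e+29 = 0.001703
Step 2: ln(n/nQ) = -6.376
Step 3: mu = kB*T*ln(n/nQ) = 8.691e-21*-6.376 = -5.541e-20 J
Step 4: Convert to eV: -5.541e-20/1.602e-19 = -0.3459 eV

-0.3459


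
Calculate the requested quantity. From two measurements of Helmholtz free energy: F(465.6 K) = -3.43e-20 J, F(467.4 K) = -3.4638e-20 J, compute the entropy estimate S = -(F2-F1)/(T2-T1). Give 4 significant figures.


Step 1: dF = F2 - F1 = -3.4638e-20 - (-3.43e-20) = -3.38e-22 J
Step 2: dT = T2 - T1 = 467.4 - 465.6 = 1.8 K
Step 3: S = -dF/dT = -(-3.38e-22)/1.8 = 1.878e-22 J/K

1.878e-22


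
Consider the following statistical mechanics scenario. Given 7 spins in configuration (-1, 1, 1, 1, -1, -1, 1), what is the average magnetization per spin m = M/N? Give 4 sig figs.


Step 1: Count up spins (+1): 4, down spins (-1): 3
Step 2: Total magnetization M = 4 - 3 = 1
Step 3: m = M/N = 1/7 = 0.1429

0.1429


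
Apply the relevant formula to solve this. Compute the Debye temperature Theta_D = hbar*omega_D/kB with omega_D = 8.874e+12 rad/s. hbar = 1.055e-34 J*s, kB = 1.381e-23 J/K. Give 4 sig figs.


Step 1: hbar*omega_D = 1.055e-34 * 8.874e+12 = 9.362e-22 J
Step 2: Theta_D = 9.362e-22 / 1.381e-23
Step 3: Theta_D = 67.79 K

67.79


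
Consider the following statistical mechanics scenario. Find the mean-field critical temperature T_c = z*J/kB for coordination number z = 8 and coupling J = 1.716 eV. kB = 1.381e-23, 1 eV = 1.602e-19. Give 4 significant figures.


Step 1: z*J = 8*1.716 = 13.73 eV
Step 2: Convert to Joules: 13.73*1.602e-19 = 2.199e-18 J
Step 3: T_c = 2.199e-18 / 1.381e-23 = 1.592e+05 K

1.592e+05


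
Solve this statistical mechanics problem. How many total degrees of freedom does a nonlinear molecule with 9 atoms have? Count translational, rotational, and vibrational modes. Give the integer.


Step 1: Translational DOF = 3
Step 2: Rotational DOF (nonlinear) = 3
Step 3: Vibrational DOF = 3*9 - 6 = 21
Step 4: Total = 3 + 3 + 21 = 27

27


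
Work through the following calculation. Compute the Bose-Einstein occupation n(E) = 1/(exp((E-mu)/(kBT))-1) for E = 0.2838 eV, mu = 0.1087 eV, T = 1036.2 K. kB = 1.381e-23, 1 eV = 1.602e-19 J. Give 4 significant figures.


Step 1: (E - mu) = 0.1751 eV
Step 2: x = (E-mu)*eV/(kB*T) = 0.1751*1.602e-19/(1.381e-23*1036.2) = 1.96
Step 3: exp(x) = 7.101
Step 4: n = 1/(exp(x)-1) = 0.1639

0.1639


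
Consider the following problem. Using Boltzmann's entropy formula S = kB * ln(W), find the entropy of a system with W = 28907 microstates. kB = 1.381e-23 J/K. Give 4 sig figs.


Step 1: ln(W) = ln(28907) = 10.27
Step 2: S = kB * ln(W) = 1.381e-23 * 10.27
Step 3: S = 1.419e-22 J/K

1.419e-22


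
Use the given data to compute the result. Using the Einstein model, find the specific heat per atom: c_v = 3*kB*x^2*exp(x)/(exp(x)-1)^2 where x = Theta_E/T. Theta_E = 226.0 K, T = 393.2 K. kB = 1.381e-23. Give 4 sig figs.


Step 1: x = Theta_E/T = 226.0/393.2 = 0.5748
Step 2: x^2 = 0.3304
Step 3: exp(x) = 1.777
Step 4: c_v = 3*1.381e-23*0.3304*1.777/(1.777-1)^2 = 4.031e-23

4.031e-23


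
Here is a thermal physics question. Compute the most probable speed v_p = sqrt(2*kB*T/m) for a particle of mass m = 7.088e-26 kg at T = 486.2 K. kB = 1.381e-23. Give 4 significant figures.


Step 1: Numerator = 2*kB*T = 2*1.381e-23*486.2 = 1.343e-20
Step 2: Ratio = 1.343e-20 / 7.088e-26 = 1.895e+05
Step 3: v_p = sqrt(1.895e+05) = 435.3 m/s

435.3


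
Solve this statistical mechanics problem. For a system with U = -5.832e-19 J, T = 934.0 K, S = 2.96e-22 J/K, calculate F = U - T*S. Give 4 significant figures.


Step 1: T*S = 934.0 * 2.96e-22 = 2.765e-19 J
Step 2: F = U - T*S = -5.832e-19 - 2.765e-19
Step 3: F = -8.597e-19 J

-8.597e-19


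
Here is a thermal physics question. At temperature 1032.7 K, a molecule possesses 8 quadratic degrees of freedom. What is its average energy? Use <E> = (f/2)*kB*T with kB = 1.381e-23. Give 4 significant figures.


Step 1: f/2 = 8/2 = 4
Step 2: kB*T = 1.381e-23 * 1032.7 = 1.426e-20
Step 3: <E> = 4 * 1.426e-20 = 5.705e-20 J

5.705e-20


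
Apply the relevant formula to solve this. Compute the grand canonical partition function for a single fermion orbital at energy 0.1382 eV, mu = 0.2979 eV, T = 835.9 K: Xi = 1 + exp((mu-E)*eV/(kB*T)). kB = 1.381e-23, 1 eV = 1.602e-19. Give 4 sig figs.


Step 1: (mu - E) = 0.2979 - 0.1382 = 0.1597 eV
Step 2: x = (mu-E)*eV/(kB*T) = 0.1597*1.602e-19/(1.381e-23*835.9) = 2.216
Step 3: exp(x) = 9.173
Step 4: Xi = 1 + 9.173 = 10.17

10.17


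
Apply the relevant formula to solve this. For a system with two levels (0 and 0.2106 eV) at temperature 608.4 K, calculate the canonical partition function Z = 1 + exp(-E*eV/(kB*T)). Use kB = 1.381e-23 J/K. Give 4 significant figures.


Step 1: Compute beta*E = E*eV/(kB*T) = 0.2106*1.602e-19/(1.381e-23*608.4) = 4.015
Step 2: exp(-beta*E) = exp(-4.015) = 0.01803
Step 3: Z = 1 + 0.01803 = 1.018

1.018


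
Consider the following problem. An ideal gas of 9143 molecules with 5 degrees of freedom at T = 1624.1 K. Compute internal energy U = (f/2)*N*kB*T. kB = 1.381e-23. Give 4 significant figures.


Step 1: f/2 = 5/2 = 2.5
Step 2: N*kB*T = 9143*1.381e-23*1624.1 = 2.051e-16
Step 3: U = 2.5 * 2.051e-16 = 5.127e-16 J

5.127e-16


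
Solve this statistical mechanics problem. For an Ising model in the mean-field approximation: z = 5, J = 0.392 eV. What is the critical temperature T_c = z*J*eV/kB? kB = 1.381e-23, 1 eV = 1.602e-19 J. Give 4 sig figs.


Step 1: z*J = 5*0.392 = 1.96 eV
Step 2: Convert to Joules: 1.96*1.602e-19 = 3.14e-19 J
Step 3: T_c = 3.14e-19 / 1.381e-23 = 2.274e+04 K

2.274e+04


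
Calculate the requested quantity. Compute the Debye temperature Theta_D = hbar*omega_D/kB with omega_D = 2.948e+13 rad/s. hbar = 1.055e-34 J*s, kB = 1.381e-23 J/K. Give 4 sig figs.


Step 1: hbar*omega_D = 1.055e-34 * 2.948e+13 = 3.11e-21 J
Step 2: Theta_D = 3.11e-21 / 1.381e-23
Step 3: Theta_D = 225.2 K

225.2


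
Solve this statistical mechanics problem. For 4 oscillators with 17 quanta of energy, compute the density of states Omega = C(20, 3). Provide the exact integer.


Step 1: Use binomial coefficient C(20, 3)
Step 2: Numerator = 20! / 17!
Step 3: Denominator = 3!
Step 4: Omega = 1140

1140


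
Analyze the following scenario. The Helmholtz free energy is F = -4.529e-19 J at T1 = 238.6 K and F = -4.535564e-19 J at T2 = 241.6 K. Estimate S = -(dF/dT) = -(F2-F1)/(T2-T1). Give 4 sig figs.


Step 1: dF = F2 - F1 = -4.535564e-19 - (-4.529e-19) = -6.564e-22 J
Step 2: dT = T2 - T1 = 241.6 - 238.6 = 3 K
Step 3: S = -dF/dT = -(-6.564e-22)/3 = 2.188e-22 J/K

2.188e-22


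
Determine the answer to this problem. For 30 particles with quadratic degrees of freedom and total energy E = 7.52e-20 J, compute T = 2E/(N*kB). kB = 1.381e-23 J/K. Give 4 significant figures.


Step 1: Numerator = 2*E = 2*7.52e-20 = 1.504e-19 J
Step 2: Denominator = N*kB = 30*1.381e-23 = 4.143e-22
Step 3: T = 1.504e-19 / 4.143e-22 = 363 K

363


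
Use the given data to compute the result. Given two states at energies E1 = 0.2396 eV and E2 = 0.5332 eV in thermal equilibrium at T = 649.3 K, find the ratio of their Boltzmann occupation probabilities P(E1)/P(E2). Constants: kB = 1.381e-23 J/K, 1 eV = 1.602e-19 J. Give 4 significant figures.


Step 1: Compute energy difference dE = E1 - E2 = 0.2396 - 0.5332 = -0.2936 eV
Step 2: Convert to Joules: dE_J = -0.2936 * 1.602e-19 = -4.703e-20 J
Step 3: Compute exponent = -dE_J / (kB * T) = -(-4.703e-20) / (1.381e-23 * 649.3) = 5.245
Step 4: P(E1)/P(E2) = exp(5.245) = 189.7

189.7


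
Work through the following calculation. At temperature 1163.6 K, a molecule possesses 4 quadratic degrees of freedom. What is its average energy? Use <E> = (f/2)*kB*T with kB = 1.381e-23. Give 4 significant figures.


Step 1: f/2 = 4/2 = 2
Step 2: kB*T = 1.381e-23 * 1163.6 = 1.607e-20
Step 3: <E> = 2 * 1.607e-20 = 3.214e-20 J

3.214e-20


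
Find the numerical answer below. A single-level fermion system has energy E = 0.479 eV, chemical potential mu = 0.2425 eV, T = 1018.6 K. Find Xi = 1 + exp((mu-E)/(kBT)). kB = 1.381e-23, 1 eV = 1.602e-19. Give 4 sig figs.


Step 1: (mu - E) = 0.2425 - 0.479 = -0.2365 eV
Step 2: x = (mu-E)*eV/(kB*T) = -0.2365*1.602e-19/(1.381e-23*1018.6) = -2.693
Step 3: exp(x) = 0.06765
Step 4: Xi = 1 + 0.06765 = 1.068

1.068


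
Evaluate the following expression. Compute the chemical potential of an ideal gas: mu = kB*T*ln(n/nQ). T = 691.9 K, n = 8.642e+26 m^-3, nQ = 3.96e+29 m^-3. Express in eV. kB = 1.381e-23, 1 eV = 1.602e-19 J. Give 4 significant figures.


Step 1: n/nQ = 8.642e+26/3.96e+29 = 0.002182
Step 2: ln(n/nQ) = -6.127
Step 3: mu = kB*T*ln(n/nQ) = 9.555e-21*-6.127 = -5.855e-20 J
Step 4: Convert to eV: -5.855e-20/1.602e-19 = -0.3655 eV

-0.3655


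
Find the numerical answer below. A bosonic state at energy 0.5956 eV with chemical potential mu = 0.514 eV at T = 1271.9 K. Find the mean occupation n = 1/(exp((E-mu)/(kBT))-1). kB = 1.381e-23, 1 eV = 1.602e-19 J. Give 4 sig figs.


Step 1: (E - mu) = 0.0816 eV
Step 2: x = (E-mu)*eV/(kB*T) = 0.0816*1.602e-19/(1.381e-23*1271.9) = 0.7442
Step 3: exp(x) = 2.105
Step 4: n = 1/(exp(x)-1) = 0.9051

0.9051


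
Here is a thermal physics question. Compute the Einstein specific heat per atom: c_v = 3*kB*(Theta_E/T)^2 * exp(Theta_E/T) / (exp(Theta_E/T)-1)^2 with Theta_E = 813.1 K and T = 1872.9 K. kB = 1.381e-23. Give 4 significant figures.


Step 1: x = Theta_E/T = 813.1/1872.9 = 0.4341
Step 2: x^2 = 0.1885
Step 3: exp(x) = 1.544
Step 4: c_v = 3*1.381e-23*0.1885*1.544/(1.544-1)^2 = 4.079e-23

4.079e-23


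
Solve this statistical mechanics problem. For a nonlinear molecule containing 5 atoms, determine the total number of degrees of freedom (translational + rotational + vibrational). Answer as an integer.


Step 1: Translational DOF = 3
Step 2: Rotational DOF (nonlinear) = 3
Step 3: Vibrational DOF = 3*5 - 6 = 9
Step 4: Total = 3 + 3 + 9 = 15

15


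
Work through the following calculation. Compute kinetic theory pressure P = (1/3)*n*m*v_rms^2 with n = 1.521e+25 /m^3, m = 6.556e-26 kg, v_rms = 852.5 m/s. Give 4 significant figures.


Step 1: v_rms^2 = 852.5^2 = 7.268e+05
Step 2: n*m = 1.521e+25*6.556e-26 = 0.9972
Step 3: P = (1/3)*0.9972*7.268e+05 = 2.416e+05 Pa

2.416e+05


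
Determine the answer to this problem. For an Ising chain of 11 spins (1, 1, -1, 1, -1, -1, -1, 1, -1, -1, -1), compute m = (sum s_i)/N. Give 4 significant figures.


Step 1: Count up spins (+1): 4, down spins (-1): 7
Step 2: Total magnetization M = 4 - 7 = -3
Step 3: m = M/N = -3/11 = -0.2727

-0.2727


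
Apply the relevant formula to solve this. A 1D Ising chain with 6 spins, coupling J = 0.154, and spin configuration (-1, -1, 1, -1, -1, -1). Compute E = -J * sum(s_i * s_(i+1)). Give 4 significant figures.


Step 1: Nearest-neighbor products: 1, -1, -1, 1, 1
Step 2: Sum of products = 1
Step 3: E = -0.154 * 1 = -0.154

-0.154


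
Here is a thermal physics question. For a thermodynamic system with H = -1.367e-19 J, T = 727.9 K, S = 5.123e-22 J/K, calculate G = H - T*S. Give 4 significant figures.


Step 1: T*S = 727.9 * 5.123e-22 = 3.729e-19 J
Step 2: G = H - T*S = -1.367e-19 - 3.729e-19
Step 3: G = -5.096e-19 J

-5.096e-19


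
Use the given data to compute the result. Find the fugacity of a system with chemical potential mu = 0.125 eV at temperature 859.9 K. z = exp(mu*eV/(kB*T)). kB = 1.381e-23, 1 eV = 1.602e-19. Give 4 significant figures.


Step 1: Convert mu to Joules: 0.125*1.602e-19 = 2.002e-20 J
Step 2: kB*T = 1.381e-23*859.9 = 1.188e-20 J
Step 3: mu/(kB*T) = 1.686
Step 4: z = exp(1.686) = 5.399

5.399


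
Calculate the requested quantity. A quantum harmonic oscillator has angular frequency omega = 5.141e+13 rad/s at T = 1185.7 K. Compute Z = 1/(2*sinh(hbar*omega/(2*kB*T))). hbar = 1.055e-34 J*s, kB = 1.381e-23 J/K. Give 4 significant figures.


Step 1: Compute x = hbar*omega/(kB*T) = 1.055e-34*5.141e+13/(1.381e-23*1185.7) = 0.3312
Step 2: x/2 = 0.1656
Step 3: sinh(x/2) = 0.1664
Step 4: Z = 1/(2*0.1664) = 3.005

3.005


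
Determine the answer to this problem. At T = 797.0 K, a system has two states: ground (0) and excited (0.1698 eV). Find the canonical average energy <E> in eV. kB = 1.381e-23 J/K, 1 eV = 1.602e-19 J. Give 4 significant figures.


Step 1: beta*E = 0.1698*1.602e-19/(1.381e-23*797.0) = 2.471
Step 2: exp(-beta*E) = 0.08446
Step 3: <E> = 0.1698*0.08446/(1+0.08446) = 0.01322 eV

0.01322


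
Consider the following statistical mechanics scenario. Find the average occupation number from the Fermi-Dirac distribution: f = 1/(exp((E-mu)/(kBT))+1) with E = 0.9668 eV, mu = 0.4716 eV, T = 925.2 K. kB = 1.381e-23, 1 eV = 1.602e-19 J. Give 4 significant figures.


Step 1: (E - mu) = 0.9668 - 0.4716 = 0.4952 eV
Step 2: Convert: (E-mu)*eV = 7.933e-20 J
Step 3: x = (E-mu)*eV/(kB*T) = 6.209
Step 4: f = 1/(exp(6.209)+1) = 0.002007

0.002007


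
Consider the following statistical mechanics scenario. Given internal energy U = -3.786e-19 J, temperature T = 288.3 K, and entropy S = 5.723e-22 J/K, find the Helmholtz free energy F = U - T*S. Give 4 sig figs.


Step 1: T*S = 288.3 * 5.723e-22 = 1.65e-19 J
Step 2: F = U - T*S = -3.786e-19 - 1.65e-19
Step 3: F = -5.436e-19 J

-5.436e-19


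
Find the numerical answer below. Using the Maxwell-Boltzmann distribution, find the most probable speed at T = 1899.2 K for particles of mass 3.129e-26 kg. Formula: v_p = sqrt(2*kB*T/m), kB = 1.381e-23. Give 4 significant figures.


Step 1: Numerator = 2*kB*T = 2*1.381e-23*1899.2 = 5.246e-20
Step 2: Ratio = 5.246e-20 / 3.129e-26 = 1.676e+06
Step 3: v_p = sqrt(1.676e+06) = 1295 m/s

1295


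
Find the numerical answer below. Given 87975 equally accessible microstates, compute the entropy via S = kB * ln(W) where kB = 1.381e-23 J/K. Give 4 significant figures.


Step 1: ln(W) = ln(87975) = 11.38
Step 2: S = kB * ln(W) = 1.381e-23 * 11.38
Step 3: S = 1.572e-22 J/K

1.572e-22


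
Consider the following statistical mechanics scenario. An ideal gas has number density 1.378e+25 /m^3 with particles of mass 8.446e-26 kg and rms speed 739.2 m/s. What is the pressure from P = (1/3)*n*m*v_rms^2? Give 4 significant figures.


Step 1: v_rms^2 = 739.2^2 = 5.464e+05
Step 2: n*m = 1.378e+25*8.446e-26 = 1.164
Step 3: P = (1/3)*1.164*5.464e+05 = 2.12e+05 Pa

2.12e+05


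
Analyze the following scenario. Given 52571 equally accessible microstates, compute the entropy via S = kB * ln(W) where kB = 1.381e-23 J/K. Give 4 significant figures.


Step 1: ln(W) = ln(52571) = 10.87
Step 2: S = kB * ln(W) = 1.381e-23 * 10.87
Step 3: S = 1.501e-22 J/K

1.501e-22


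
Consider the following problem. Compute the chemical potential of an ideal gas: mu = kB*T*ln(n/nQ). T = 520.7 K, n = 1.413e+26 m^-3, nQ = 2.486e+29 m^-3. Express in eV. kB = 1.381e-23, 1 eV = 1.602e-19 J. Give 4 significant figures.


Step 1: n/nQ = 1.413e+26/2.486e+29 = 0.0005684
Step 2: ln(n/nQ) = -7.473
Step 3: mu = kB*T*ln(n/nQ) = 7.191e-21*-7.473 = -5.374e-20 J
Step 4: Convert to eV: -5.374e-20/1.602e-19 = -0.3354 eV

-0.3354


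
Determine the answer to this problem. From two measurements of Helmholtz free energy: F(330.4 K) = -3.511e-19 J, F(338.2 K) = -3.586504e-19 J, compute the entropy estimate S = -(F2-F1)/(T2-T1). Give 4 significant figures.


Step 1: dF = F2 - F1 = -3.586504e-19 - (-3.511e-19) = -7.5504e-21 J
Step 2: dT = T2 - T1 = 338.2 - 330.4 = 7.8 K
Step 3: S = -dF/dT = -(-7.5504e-21)/7.8 = 9.68e-22 J/K

9.68e-22


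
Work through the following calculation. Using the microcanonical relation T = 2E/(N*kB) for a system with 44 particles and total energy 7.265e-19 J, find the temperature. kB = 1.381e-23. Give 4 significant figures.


Step 1: Numerator = 2*E = 2*7.265e-19 = 1.453e-18 J
Step 2: Denominator = N*kB = 44*1.381e-23 = 6.076e-22
Step 3: T = 1.453e-18 / 6.076e-22 = 2391 K

2391


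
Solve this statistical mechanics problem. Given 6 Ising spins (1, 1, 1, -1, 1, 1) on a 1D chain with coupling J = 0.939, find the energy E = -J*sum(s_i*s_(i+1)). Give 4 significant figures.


Step 1: Nearest-neighbor products: 1, 1, -1, -1, 1
Step 2: Sum of products = 1
Step 3: E = -0.939 * 1 = -0.939

-0.939


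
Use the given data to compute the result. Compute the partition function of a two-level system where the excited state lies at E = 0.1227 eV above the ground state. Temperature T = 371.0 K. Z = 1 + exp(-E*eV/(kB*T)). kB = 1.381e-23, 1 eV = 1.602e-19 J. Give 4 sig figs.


Step 1: Compute beta*E = E*eV/(kB*T) = 0.1227*1.602e-19/(1.381e-23*371.0) = 3.837
Step 2: exp(-beta*E) = exp(-3.837) = 0.02157
Step 3: Z = 1 + 0.02157 = 1.022

1.022


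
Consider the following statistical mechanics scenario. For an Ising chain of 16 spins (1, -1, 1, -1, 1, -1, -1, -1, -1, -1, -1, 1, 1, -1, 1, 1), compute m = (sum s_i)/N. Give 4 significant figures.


Step 1: Count up spins (+1): 7, down spins (-1): 9
Step 2: Total magnetization M = 7 - 9 = -2
Step 3: m = M/N = -2/16 = -0.125

-0.125


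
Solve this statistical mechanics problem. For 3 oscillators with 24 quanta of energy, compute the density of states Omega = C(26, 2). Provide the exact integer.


Step 1: Use binomial coefficient C(26, 2)
Step 2: Numerator = 26! / 24!
Step 3: Denominator = 2!
Step 4: Omega = 325

325


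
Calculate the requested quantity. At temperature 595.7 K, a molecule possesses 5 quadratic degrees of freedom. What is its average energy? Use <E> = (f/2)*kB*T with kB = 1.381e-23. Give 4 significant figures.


Step 1: f/2 = 5/2 = 2.5
Step 2: kB*T = 1.381e-23 * 595.7 = 8.227e-21
Step 3: <E> = 2.5 * 8.227e-21 = 2.057e-20 J

2.057e-20


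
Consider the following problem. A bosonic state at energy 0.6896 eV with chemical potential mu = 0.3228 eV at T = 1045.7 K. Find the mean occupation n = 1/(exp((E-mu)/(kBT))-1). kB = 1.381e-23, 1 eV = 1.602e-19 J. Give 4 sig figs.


Step 1: (E - mu) = 0.3668 eV
Step 2: x = (E-mu)*eV/(kB*T) = 0.3668*1.602e-19/(1.381e-23*1045.7) = 4.069
Step 3: exp(x) = 58.5
Step 4: n = 1/(exp(x)-1) = 0.01739

0.01739


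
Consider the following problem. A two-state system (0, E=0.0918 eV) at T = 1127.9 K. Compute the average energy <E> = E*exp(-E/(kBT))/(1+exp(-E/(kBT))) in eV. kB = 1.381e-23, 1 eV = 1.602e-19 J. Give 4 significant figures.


Step 1: beta*E = 0.0918*1.602e-19/(1.381e-23*1127.9) = 0.9441
Step 2: exp(-beta*E) = 0.389
Step 3: <E> = 0.0918*0.389/(1+0.389) = 0.02571 eV

0.02571


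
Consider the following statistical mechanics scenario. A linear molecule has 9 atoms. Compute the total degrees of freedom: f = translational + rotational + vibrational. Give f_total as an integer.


Step 1: Translational DOF = 3
Step 2: Rotational DOF (linear) = 2
Step 3: Vibrational DOF = 3*9 - 5 = 22
Step 4: Total = 3 + 2 + 22 = 27

27
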